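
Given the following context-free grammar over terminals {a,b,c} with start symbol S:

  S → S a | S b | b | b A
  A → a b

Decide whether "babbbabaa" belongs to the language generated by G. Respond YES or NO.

Convert to CNF:
  S -> S T0 | S T1 | T1 A | b
  A -> T0 T1
  T0 -> a
  T1 -> b

CYK fill:
  cell(0,0) b: {S,T1}  orig:{S}
  cell(1,1) a: {T0}  orig:{}
  cell(2,2) b: {S,T1}  orig:{S}
  cell(3,3) b: {S,T1}  orig:{S}
  cell(4,4) b: {S,T1}  orig:{S}
  cell(5,5) a: {T0}  orig:{}
  cell(6,6) b: {S,T1}  orig:{S}
  cell(7,7) a: {T0}  orig:{}
  cell(8,8) a: {T0}  orig:{}
  cell(0,1) ba: {S}
  cell(1,2) ab: {A}
  cell(2,3) bb: {S}
  cell(3,4) bb: {S}
  cell(4,5) ba: {S}
  cell(5,6) ab: {A}
  cell(6,7) ba: {S}
  cell(7,8) aa: ∅
  cell(0,2) bab: {S}
  cell(1,3) abb: ∅
  cell(2,4) bbb: {S}
  cell(3,5) bba: {S}
  cell(4,6) bab: {S}
  cell(5,7) aba: ∅
  cell(6,8) baa: {S}
  cell(0,3) babb: {S}
  cell(1,4) abbb: ∅
  cell(2,5) bbba: {S}
  cell(3,6) bbab: {S}
  cell(4,7) baba: {S}
  cell(5,8) abaa: ∅
  cell(0,4) babbb: {S}
  cell(1,5) abbba: ∅
  cell(2,6) bbbab: {S}
  cell(3,7) bbaba: {S}
  cell(4,8) babaa: {S}
  cell(0,5) babbba: {S}
  cell(1,6) abbbab: ∅
  cell(2,7) bbbaba: {S}
  cell(3,8) bbabaa: {S}
  cell(0,6) babbbab: {S}
  cell(1,7) abbbaba: ∅
  cell(2,8) bbbabaa: {S}
  cell(0,7) babbbaba: {S}
  cell(1,8) abbbabaa: ∅
  cell(0,8) babbbabaa: {S}

S ∈ T[0,8] ⇒ YES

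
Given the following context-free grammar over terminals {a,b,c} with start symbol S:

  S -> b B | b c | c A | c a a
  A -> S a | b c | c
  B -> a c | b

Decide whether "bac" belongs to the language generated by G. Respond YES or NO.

Convert to CNF:
  S -> T1 B | T1 T2 | T2 A | T2 X3
  A -> S T0 | T1 T2 | c
  B -> T0 T2 | b
  T0 -> a
  T1 -> b
  T2 -> c
  X3 -> T0 T0

CYK fill:
  cell(0,0) b: {B,T1}  orig:{B}
  cell(1,1) a: {T0}  orig:{}
  cell(2,2) c: {A,T2}  orig:{A}
  cell(0,1) ba: ∅
  cell(1,2) ac: {B}
  cell(0,2) bac: {S}

S ∈ T[0,2] ⇒ YES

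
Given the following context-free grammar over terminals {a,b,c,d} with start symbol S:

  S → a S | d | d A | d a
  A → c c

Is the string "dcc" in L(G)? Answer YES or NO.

CNF form of G:
  S -> T1 S | T2 A | T2 T1 | d
  A -> T0 T0
  T0 -> c
  T1 -> a
  T2 -> d

Fill CYK table bottom-up:
  cell(0,0) d: {S,T2}  orig:{S}
  cell(1,1) c: {T0}  orig:{}
  cell(2,2) c: {T0}  orig:{}
  cell(0,1) dc: ∅
  cell(1,2) cc: {A}
  cell(0,2) dcc: {S}

S ∈ T[0,2] ⇒ YES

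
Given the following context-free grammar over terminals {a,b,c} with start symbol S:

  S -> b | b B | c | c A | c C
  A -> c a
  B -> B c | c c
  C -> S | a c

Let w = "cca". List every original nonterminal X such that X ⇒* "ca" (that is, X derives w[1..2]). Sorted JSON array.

CNF form of G:
  S -> T0 A | T0 C | T2 B | b | c
  A -> T0 T1
  B -> B T0 | T0 T0
  C -> T0 A | T0 C | T1 T0 | T2 B | b | c
  T0 -> c
  T1 -> a
  T2 -> b

CYK fill (cells [i..j] with 1 ≤ i ≤ j ≤ 2 only):
  cell(1,1) c: {C,S,T0}  orig:{C,S}
  cell(2,2) a: {T1}  orig:{}
  cell(1,2) ca: {A}

Original NTs in T[1,2] deriving "ca": ["A"]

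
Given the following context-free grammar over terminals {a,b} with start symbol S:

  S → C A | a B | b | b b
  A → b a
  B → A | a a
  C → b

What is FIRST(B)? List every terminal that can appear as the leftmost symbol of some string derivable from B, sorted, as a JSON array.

FIRST sets, iterate to fixpoint:
pass 1:
  A via A→b a: +{b}
  B via B→A: +{b}
  B via B→a a: +{a}
  C via C→b: +{b}
  S via S→C A: +{b}
  S via S→a B: +{a}
  FIRST[S]={a,b}  FIRST[A]={b}  FIRST[B]={a,b}  FIRST[C]={b}
pass 2: (stable)
  FIRST[S]={a,b}  FIRST[A]={b}  FIRST[B]={a,b}  FIRST[C]={b}

FIRST(B) = ["a", "b"]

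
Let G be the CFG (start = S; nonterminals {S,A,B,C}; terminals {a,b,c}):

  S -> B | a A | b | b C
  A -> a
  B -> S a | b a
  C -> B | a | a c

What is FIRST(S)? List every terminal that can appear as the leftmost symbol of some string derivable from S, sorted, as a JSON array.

FIRST iteration:
[1]
  A via A→a: +{a}
  B via B→b a: +{b}
  C via C→B: +{b}
  C via C→a: +{a}
  S via S→B: +{b}
  S via S→a A: +{a}
  FIRST(S)={a,b}  FIRST(A)={a}  FIRST(B)={b}  FIRST(C)={a,b}
[2]
  B via B→S a: +{a}
  FIRST(S)={a,b}  FIRST(A)={a}  FIRST(B)={a,b}  FIRST(C)={a,b}
[3] (no change)
  FIRST(S)={a,b}  FIRST(A)={a}  FIRST(B)={a,b}  FIRST(C)={a,b}

FIRST(S) = ["a", "b"]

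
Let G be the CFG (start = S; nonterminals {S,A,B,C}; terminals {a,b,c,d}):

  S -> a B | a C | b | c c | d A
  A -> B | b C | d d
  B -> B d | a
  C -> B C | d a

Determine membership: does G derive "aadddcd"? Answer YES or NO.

Convert to CNF:
  S -> T0 A | T2 B | T2 C | T3 T3 | b
  A -> B T0 | T0 T0 | T1 C | a
  B -> B T0 | a
  C -> B C | T0 T2
  T0 -> d
  T1 -> b
  T2 -> a
  T3 -> c

Fill CYK table bottom-up:
  [0..0]={A,B,T2}  "a"  orig:{A,B}
  [1..1]={A,B,T2}  "a"  orig:{A,B}
  [2..2]={T0}  "d"  orig:{}
  [3..3]={T0}  "d"  orig:{}
  [4..4]={T0}  "d"  orig:{}
  [5..5]={T3}  "c"  orig:{}
  [6..6]={T0}  "d"  orig:{}
  [0..1]={S}  "aa"
  [1..2]={A,B}  "ad"
  [2..3]={A}  "dd"
  [3..4]={A}  "dd"
  [4..5]=∅  "dc"
  [5..6]=∅  "cd"
  [0..2]={S}  "aad"
  [1..3]={A,B}  "add"
  [2..4]={S}  "ddd"
  [3..5]=∅  "ddc"
  [4..6]=∅  "dcd"
  [0..3]={S}  "aadd"
  [1..4]={A,B}  "addd"
  [2..5]=∅  "dddc"
  [3..6]=∅  "ddcd"
  [0..4]={S}  "aaddd"
  [1..5]=∅  "adddc"
  [2..6]=∅  "dddcd"
  [0..5]=∅  "aadddc"
  [1..6]=∅  "adddcd"
  [0..6]=∅  "aadddcd"

S ∉ T[0,6] ⇒ NO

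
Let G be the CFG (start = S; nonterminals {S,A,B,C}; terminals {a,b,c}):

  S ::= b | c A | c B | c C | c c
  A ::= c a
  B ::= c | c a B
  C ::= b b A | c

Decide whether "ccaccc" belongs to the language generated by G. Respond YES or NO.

Convert to CNF:
  S -> T0 A | T0 B | T0 C | T0 T0 | b
  A -> T0 T1
  B -> T0 X3 | c
  C -> T2 X4 | c
  T0 -> c
  T1 -> a
  T2 -> b
  X3 -> T1 B
  X4 -> T2 A

CYK table (by increasing span):
  [0..0]={B,C,T0}  "c"  orig:{B,C}
  [1..1]={B,C,T0}  "c"  orig:{B,C}
  [2..2]={T1}  "a"  orig:{}
  [3..3]={B,C,T0}  "c"  orig:{B,C}
  [4..4]={B,C,T0}  "c"  orig:{B,C}
  [5..5]={B,C,T0}  "c"  orig:{B,C}
  [0..1]={S}  "cc"
  [1..2]={A}  "ca"
  [2..3]={X3}  "ac"  orig:{}
  [3..4]={S}  "cc"
  [4..5]={S}  "cc"
  [0..2]={S}  "cca"
  [1..3]={B}  "cac"
  [2..4]=∅  "acc"
  [3..5]=∅  "ccc"
  [0..3]={S}  "ccac"
  [1..4]=∅  "cacc"
  [2..5]=∅  "accc"
  [0..4]=∅  "ccacc"
  [1..5]=∅  "caccc"
  [0..5]=∅  "ccaccc"

S ∉ T[0,5] ⇒ NO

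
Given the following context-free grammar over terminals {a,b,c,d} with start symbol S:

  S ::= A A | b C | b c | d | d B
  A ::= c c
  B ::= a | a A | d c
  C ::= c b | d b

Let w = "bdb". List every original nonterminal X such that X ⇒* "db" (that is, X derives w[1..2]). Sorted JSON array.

Convert to CNF:
  S -> A A | T2 B | T3 C | T3 T0 | d
  A -> T0 T0
  B -> T1 A | T2 T0 | a
  C -> T0 T3 | T2 T3
  T0 -> c
  T1 -> a
  T2 -> d
  T3 -> b

Fill CYK table bottom-up (cells [i..j] with 1 ≤ i ≤ j ≤ 2 only):
  T[1,1] 'd' = {S,T2}  orig:{S}
  T[2,2] 'b' = {T3}  orig:{}
  T[1,2] 'db' = {C}

Original NTs in T[1,2] deriving "db": ["C"]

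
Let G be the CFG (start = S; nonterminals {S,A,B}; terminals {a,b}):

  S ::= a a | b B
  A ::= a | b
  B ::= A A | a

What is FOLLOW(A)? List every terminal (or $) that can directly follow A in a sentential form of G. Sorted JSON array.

Compute FIRST by fixpoint:
iter 1:
  A via A→a: +{a}
  A via A→b: +{b}
  B via B→A A: +{a,b}
  S via S→a a: +{a}
  S via S→b B: +{b}
  FIRST(S)={a,b}  FIRST(A)={a,b}  FIRST(B)={a,b}
iter 2: done
  FIRST(S)={a,b}  FIRST(A)={a,b}  FIRST(B)={a,b}

FOLLOW sets:
FOLLOW(S) := {$}
pass 1:
  B→A A: FOLLOW(A) ⊇ FIRST(A) = {a,b}; new: +{a,b}
  S→b B: FOLLOW(B) ⊇ FOLLOW(S) ⊇ {$}; new: +{$}
  FOLLOW(S)={$}  FOLLOW(A)={a,b}  FOLLOW(B)={$}
pass 2:
  B→A A: FOLLOW(A) ⊇ FOLLOW(B) ⊇ {$}; new: +{$}
  FOLLOW(S)={$}  FOLLOW(A)={$,a,b}  FOLLOW(B)={$}
pass 3: (stable)
  FOLLOW(S)={$}  FOLLOW(A)={$,a,b}  FOLLOW(B)={$}

FOLLOW(A) = ["$", "a", "b"]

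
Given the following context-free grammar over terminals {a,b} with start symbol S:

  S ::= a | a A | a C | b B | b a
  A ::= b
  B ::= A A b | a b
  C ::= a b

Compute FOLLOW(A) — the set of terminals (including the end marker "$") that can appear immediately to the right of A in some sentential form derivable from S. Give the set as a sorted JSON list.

FIRST iteration:
pass 1:
  A via A→b: +{b}
  B via B→A A b: +{b}
  B via B→a b: +{a}
  C via C→a b: +{a}
  S via S→a: +{a}
  S via S→b B: +{b}
  S: {a,b}  A: {b}  B: {a,b}  C: {a}
pass 2: (stable)
  S: {a,b}  A: {b}  B: {a,b}  C: {a}

FOLLOW sets:
initialize: $ ∈ FOLLOW(S)
round 1:
  B→A A b: FOLLOW(A) ⊇ FIRST(A) = {b}; new: +{b}
  S→a A: FOLLOW(A) ⊇ FOLLOW(S) ⊇ {$}; new: +{$}
  S→a C: FOLLOW(C) ⊇ FOLLOW(S) ⊇ {$}; new: +{$}
  S→b B: FOLLOW(B) ⊇ FOLLOW(S) ⊇ {$}; new: +{$}
  FOLLOW[S]={$}  FOLLOW[A]={$,b}  FOLLOW[B]={$}  FOLLOW[C]={$}
round 2: done
  FOLLOW[S]={$}  FOLLOW[A]={$,b}  FOLLOW[B]={$}  FOLLOW[C]={$}

FOLLOW(A) = ["$", "b"]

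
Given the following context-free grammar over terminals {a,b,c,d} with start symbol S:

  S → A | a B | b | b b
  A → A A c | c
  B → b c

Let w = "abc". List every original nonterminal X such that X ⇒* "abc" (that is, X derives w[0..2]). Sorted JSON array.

Convert to CNF:
  S -> A X4 | T1 T1 | T2 B | b | c
  A -> A X3 | c
  B -> T1 T0
  T0 -> c
  T1 -> b
  T2 -> a
  X3 -> A T0
  X4 -> A T0

CYK table (by increasing span) (cells [i..j] with 0 ≤ i ≤ j ≤ 2 only):
  T[0,0] 'a' = {T2}  orig:{}
  T[1,1] 'b' = {S,T1}  orig:{S}
  T[2,2] 'c' = {A,S,T0}  orig:{A,S}
  T[0,1] 'ab' = ∅
  T[1,2] 'bc' = {B}
  T[0,2] 'abc' = {S}

Original NTs in T[0,2] deriving "abc": ["S"]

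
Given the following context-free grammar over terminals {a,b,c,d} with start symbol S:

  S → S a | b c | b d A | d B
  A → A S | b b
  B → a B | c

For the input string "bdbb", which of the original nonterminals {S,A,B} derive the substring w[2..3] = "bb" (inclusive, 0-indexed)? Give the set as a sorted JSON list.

CNF form of G:
  S -> S T1 | T0 T2 | T0 X4 | T3 B
  A -> A S | T0 T0
  B -> T1 B | c
  T0 -> b
  T1 -> a
  T2 -> c
  T3 -> d
  X4 -> T3 A

Fill CYK table bottom-up, restricted to cells inside w[2..3]:
  [2..2]={T0}  "b"  orig:{}
  [3..3]={T0}  "b"  orig:{}
  [2..3]={A}  "bb"

Original NTs in T[2,3] deriving "bb": ["A"]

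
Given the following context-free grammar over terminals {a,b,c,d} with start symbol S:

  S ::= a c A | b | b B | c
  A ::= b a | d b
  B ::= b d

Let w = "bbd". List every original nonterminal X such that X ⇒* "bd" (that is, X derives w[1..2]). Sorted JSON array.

CNF form of G:
  S -> T0 B | T1 X4 | b | c
  A -> T0 T1 | T2 T0
  B -> T0 T2
  T0 -> b
  T1 -> a
  T2 -> d
  T3 -> c
  X4 -> T3 A

CYK fill (cells [i..j] with 1 ≤ i ≤ j ≤ 2 only):
  T[1,1] 'b' = {S,T0}  orig:{S}
  T[2,2] 'd' = {T2}  orig:{}
  T[1,2] 'bd' = {B}

Original NTs in T[1,2] deriving "bd": ["B"]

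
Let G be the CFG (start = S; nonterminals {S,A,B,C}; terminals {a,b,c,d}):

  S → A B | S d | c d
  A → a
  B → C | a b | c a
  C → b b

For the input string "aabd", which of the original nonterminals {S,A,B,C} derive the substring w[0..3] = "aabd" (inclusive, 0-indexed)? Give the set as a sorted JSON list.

Convert to CNF:
  S -> A B | S T3 | T2 T3
  A -> a
  B -> T0 T1 | T1 T1 | T2 T0
  C -> T1 T1
  T0 -> a
  T1 -> b
  T2 -> c
  T3 -> d

CYK table (by increasing span), restricted to cells inside w[0..3]:
  cell(0,0) a: {A,T0}  orig:{A}
  cell(1,1) a: {A,T0}  orig:{A}
  cell(2,2) b: {T1}  orig:{}
  cell(3,3) d: {T3}  orig:{}
  cell(0,1) aa: ∅
  cell(1,2) ab: {B}
  cell(2,3) bd: ∅
  cell(0,2) aab: {S}
  cell(1,3) abd: ∅
  cell(0,3) aabd: {S}

Original NTs in T[0,3] deriving "aabd": ["S"]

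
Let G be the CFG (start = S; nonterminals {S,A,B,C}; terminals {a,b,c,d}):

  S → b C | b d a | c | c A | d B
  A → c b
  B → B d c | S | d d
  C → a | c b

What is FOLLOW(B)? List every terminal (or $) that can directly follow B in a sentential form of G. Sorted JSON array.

FIRST iteration:
[1]
  A via A→c b: +{c}
  B via B→d d: +{d}
  C via C→a: +{a}
  C via C→c b: +{c}
  S via S→b C: +{b}
  S via S→c: +{c}
  S via S→d B: +{d}
  FIRST(S)={b,c,d}  FIRST(A)={c}  FIRST(B)={d}  FIRST(C)={a,c}
[2]
  B via B→S: +{b,c}
  FIRST(S)={b,c,d}  FIRST(A)={c}  FIRST(B)={b,c,d}  FIRST(C)={a,c}
[3] (stable)
  FIRST(S)={b,c,d}  FIRST(A)={c}  FIRST(B)={b,c,d}  FIRST(C)={a,c}

FOLLOW sets:
initialize: $ ∈ FOLLOW(S)
round 1:
  B→B d c: FOLLOW(B) ⊇ FIRST(d) = {d}; new: +{d}
  B→S: FOLLOW(S) ⊇ FOLLOW(B) ⊇ {d}; new: +{d}
  S→b C: FOLLOW(C) ⊇ FOLLOW(S) ⊇ {$,d}; new: +{$,d}
  S→c A: FOLLOW(A) ⊇ FOLLOW(S) ⊇ {$,d}; new: +{$,d}
  S→d B: FOLLOW(B) ⊇ FOLLOW(S) ⊇ {$,d}; new: +{$}
  S: {$,d}  A: {$,d}  B: {$,d}  C: {$,d}
round 2: — fixpoint
  S: {$,d}  A: {$,d}  B: {$,d}  C: {$,d}

FOLLOW(B) = ["$", "d"]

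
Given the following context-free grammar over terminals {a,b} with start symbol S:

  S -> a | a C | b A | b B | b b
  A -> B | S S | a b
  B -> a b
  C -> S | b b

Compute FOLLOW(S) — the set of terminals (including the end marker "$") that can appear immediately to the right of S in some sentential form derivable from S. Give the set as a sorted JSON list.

FIRST sets, iterate to fixpoint:
iter 1:
  A via A→a b: +{a}
  B via B→a b: +{a}
  C via C→b b: +{b}
  S via S→a: +{a}
  S via S→b A: +{b}
  S: {a,b}  A: {a}  B: {a}  C: {b}
iter 2:
  A via A→S S: +{b}
  C via C→S: +{a}
  S: {a,b}  A: {a,b}  B: {a}  C: {a,b}
iter 3: — fixpoint
  S: {a,b}  A: {a,b}  B: {a}  C: {a,b}

Compute FOLLOW by fixpoint:
initialize: $ ∈ FOLLOW(S)
pass 1:
  A→S S: FOLLOW(S) ⊇ FIRST(S) = {a,b}; new: +{a,b}
  S→a C: FOLLOW(C) ⊇ FOLLOW(S) ⊇ {$,a,b}; new: +{$,a,b}
  S→b A: FOLLOW(A) ⊇ FOLLOW(S) ⊇ {$,a,b}; new: +{$,a,b}
  S→b B: FOLLOW(B) ⊇ FOLLOW(S) ⊇ {$,a,b}; new: +{$,a,b}
  FOLLOW[S]={$,a,b}  FOLLOW[A]={$,a,b}  FOLLOW[B]={$,a,b}  FOLLOW[C]={$,a,b}
pass 2: — fixpoint
  FOLLOW[S]={$,a,b}  FOLLOW[A]={$,a,b}  FOLLOW[B]={$,a,b}  FOLLOW[C]={$,a,b}

FOLLOW(S) = ["$", "a", "b"]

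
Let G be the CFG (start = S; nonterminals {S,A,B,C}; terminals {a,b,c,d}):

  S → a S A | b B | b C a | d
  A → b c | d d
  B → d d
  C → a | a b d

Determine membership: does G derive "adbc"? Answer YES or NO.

Convert to CNF:
  S -> T0 B | T0 X6 | T3 X5 | d
  A -> T0 T1 | T2 T2
  B -> T2 T2
  C -> T3 X4 | a
  T0 -> b
  T1 -> c
  T2 -> d
  T3 -> a
  X4 -> T0 T2
  X5 -> S A
  X6 -> C T3

CYK table (by increasing span):
  T[0,0] 'a' = {C,T3}  orig:{C}
  T[1,1] 'd' = {S,T2}  orig:{S}
  T[2,2] 'b' = {T0}  orig:{}
  T[3,3] 'c' = {T1}  orig:{}
  T[0,1] 'ad' = ∅
  T[1,2] 'db' = ∅
  T[2,3] 'bc' = {A}
  T[0,2] 'adb' = ∅
  T[1,3] 'dbc' = {X5}  orig:{}
  T[0,3] 'adbc' = {S}

S ∈ T[0,3] ⇒ YES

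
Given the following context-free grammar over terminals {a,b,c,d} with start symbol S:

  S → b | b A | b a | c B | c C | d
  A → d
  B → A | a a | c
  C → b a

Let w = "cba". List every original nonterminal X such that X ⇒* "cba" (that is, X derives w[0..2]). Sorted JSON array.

CNF form of G:
  S -> T1 A | T1 T0 | T2 B | T2 C | b | d
  A -> d
  B -> T0 T0 | c | d
  C -> T1 T0
  T0 -> a
  T1 -> b
  T2 -> c

CYK table (by increasing span) — only the sub-triangle for w[0..2]:
  T[0,0] 'c' = {B,T2}  orig:{B}
  T[1,1] 'b' = {S,T1}  orig:{S}
  T[2,2] 'a' = {T0}  orig:{}
  T[0,1] 'cb' = ∅
  T[1,2] 'ba' = {C,S}
  T[0,2] 'cba' = {S}

Original NTs in T[0,2] deriving "cba": ["S"]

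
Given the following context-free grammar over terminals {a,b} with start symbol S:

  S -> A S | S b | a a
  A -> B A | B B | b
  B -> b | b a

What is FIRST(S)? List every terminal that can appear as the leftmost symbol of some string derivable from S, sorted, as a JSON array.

FIRST iteration:
iter 1:
  A via A→b: +{b}
  B via B→b: +{b}
  S via S→A S: +{b}
  S via S→a a: +{a}
  S: {a,b}  A: {b}  B: {b}
iter 2: (no change)
  S: {a,b}  A: {b}  B: {b}

FIRST(S) = ["a", "b"]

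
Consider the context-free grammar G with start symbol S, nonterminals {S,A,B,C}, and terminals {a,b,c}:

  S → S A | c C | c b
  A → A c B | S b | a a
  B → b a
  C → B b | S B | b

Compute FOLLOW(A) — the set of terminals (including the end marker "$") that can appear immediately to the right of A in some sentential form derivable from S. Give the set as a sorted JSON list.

FIRST sets, iterate to fixpoint:
pass 1:
  A via A→a a: +{a}
  B via B→b a: +{b}
  C via C→B b: +{b}
  S via S→c C: +{c}
  FIRST(S)={c}  FIRST(A)={a}  FIRST(B)={b}  FIRST(C)={b}
pass 2:
  A via A→S b: +{c}
  C via C→S B: +{c}
  FIRST(S)={c}  FIRST(A)={a,c}  FIRST(B)={b}  FIRST(C)={b,c}
pass 3: (stable)
  FIRST(S)={c}  FIRST(A)={a,c}  FIRST(B)={b}  FIRST(C)={b,c}

Compute FOLLOW by fixpoint:
seed FOLLOW(S) with $
round 1:
  A→A c B: FOLLOW(A) ⊇ FIRST(c) = {c}; new: +{c}
  A→A c B: FOLLOW(B) ⊇ FOLLOW(A) ⊇ {c}; new: +{c}
  A→S b: FOLLOW(S) ⊇ FIRST(b) = {b}; new: +{b}
  C→B b: FOLLOW(B) ⊇ FIRST(b) = {b}; new: +{b}
  S→S A: FOLLOW(S) ⊇ FIRST(A) = {a,c}; new: +{a,c}
  S→S A: FOLLOW(A) ⊇ FOLLOW(S) ⊇ {$,a,b,c}; new: +{$,a,b}
  S→c C: FOLLOW(C) ⊇ FOLLOW(S) ⊇ {$,a,b,c}; new: +{$,a,b,c}
  FOLLOW(S)={$,a,b,c}  FOLLOW(A)={$,a,b,c}  FOLLOW(B)={b,c}  FOLLOW(C)={$,a,b,c}
round 2:
  A→A c B: FOLLOW(B) ⊇ FOLLOW(A) ⊇ {$,a,b,c}; new: +{$,a}
  FOLLOW(S)={$,a,b,c}  FOLLOW(A)={$,a,b,c}  FOLLOW(B)={$,a,b,c}  FOLLOW(C)={$,a,b,c}
round 3: — fixpoint
  FOLLOW(S)={$,a,b,c}  FOLLOW(A)={$,a,b,c}  FOLLOW(B)={$,a,b,c}  FOLLOW(C)={$,a,b,c}

FOLLOW(A) = ["$", "a", "b", "c"]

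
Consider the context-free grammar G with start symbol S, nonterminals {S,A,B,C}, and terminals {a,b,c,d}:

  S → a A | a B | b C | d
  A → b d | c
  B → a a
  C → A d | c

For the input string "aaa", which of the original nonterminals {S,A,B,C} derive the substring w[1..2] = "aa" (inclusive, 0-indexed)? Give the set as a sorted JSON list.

Convert to CNF:
  S -> T0 C | T2 A | T2 B | d
  A -> T0 T1 | c
  B -> T2 T2
  C -> A T1 | c
  T0 -> b
  T1 -> d
  T2 -> a

CYK fill, restricted to cells inside w[1..2]:
  T[1,1] 'a' = {T2}  orig:{}
  T[2,2] 'a' = {T2}  orig:{}
  T[1,2] 'aa' = {B}

Original NTs in T[1,2] deriving "aa": ["B"]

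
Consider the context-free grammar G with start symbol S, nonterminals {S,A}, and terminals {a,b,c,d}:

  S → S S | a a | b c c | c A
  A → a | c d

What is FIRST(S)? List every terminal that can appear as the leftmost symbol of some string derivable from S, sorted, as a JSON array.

FIRST iteration:
[1]
  A via A→a: +{a}
  A via A→c d: +{c}
  S via S→a a: +{a}
  S via S→b c c: +{b}
  S via S→c A: +{c}
  S: {a,b,c}  A: {a,c}
[2] done
  S: {a,b,c}  A: {a,c}

FIRST(S) = ["a", "b", "c"]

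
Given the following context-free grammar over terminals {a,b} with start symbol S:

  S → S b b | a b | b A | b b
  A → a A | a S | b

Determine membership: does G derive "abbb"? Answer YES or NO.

Convert to CNF:
  S -> S X2 | T0 T1 | T1 A | T1 T1
  A -> T0 A | T0 S | b
  T0 -> a
  T1 -> b
  X2 -> T1 T1

Fill CYK table bottom-up:
  [0..0]={T0}  "a"  orig:{}
  [1..1]={A,T1}  "b"  orig:{A}
  [2..2]={A,T1}  "b"  orig:{A}
  [3..3]={A,T1}  "b"  orig:{A}
  [0..1]={A,S}  "ab"
  [1..2]={S,X2}  "bb"  orig:{S}
  [2..3]={S,X2}  "bb"  orig:{S}
  [0..2]={A}  "abb"
  [1..3]=∅  "bbb"
  [0..3]={S}  "abbb"

S ∈ T[0,3] ⇒ YES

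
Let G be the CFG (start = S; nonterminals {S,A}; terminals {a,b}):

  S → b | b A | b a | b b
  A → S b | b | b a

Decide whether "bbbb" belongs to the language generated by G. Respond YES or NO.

Convert to CNF:
  S -> T0 A | T0 T0 | T0 T1 | b
  A -> S T0 | T0 T1 | b
  T0 -> b
  T1 -> a

CYK table (by increasing span):
  cell(0,0) b: {A,S,T0}  orig:{A,S}
  cell(1,1) b: {A,S,T0}  orig:{A,S}
  cell(2,2) b: {A,S,T0}  orig:{A,S}
  cell(3,3) b: {A,S,T0}  orig:{A,S}
  cell(0,1) bb: {A,S}
  cell(1,2) bb: {A,S}
  cell(2,3) bb: {A,S}
  cell(0,2) bbb: {A,S}
  cell(1,3) bbb: {A,S}
  cell(0,3) bbbb: {A,S}

S ∈ T[0,3] ⇒ YES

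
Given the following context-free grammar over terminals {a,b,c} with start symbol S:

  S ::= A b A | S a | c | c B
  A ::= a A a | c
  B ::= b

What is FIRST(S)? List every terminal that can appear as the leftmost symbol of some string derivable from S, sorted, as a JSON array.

Compute FIRST by fixpoint:
round 1:
  A via A→a A a: +{a}
  A via A→c: +{c}
  B via B→b: +{b}
  S via S→A b A: +{a,c}
  S: {a,c}  A: {a,c}  B: {b}
round 2: — fixpoint
  S: {a,c}  A: {a,c}  B: {b}

FIRST(S) = ["a", "c"]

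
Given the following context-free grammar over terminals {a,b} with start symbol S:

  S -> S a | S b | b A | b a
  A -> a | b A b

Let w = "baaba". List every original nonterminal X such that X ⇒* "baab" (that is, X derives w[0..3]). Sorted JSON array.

CNF form of G:
  S -> S T0 | S T1 | T0 A | T0 T1
  A -> T0 X2 | a
  T0 -> b
  T1 -> a
  X2 -> A T0

CYK table (by increasing span) — only the sub-triangle for w[0..3]:
  cell(0,0) b: {T0}  orig:{}
  cell(1,1) a: {A,T1}  orig:{A}
  cell(2,2) a: {A,T1}  orig:{A}
  cell(3,3) b: {T0}  orig:{}
  cell(0,1) ba: {S}
  cell(1,2) aa: ∅
  cell(2,3) ab: {X2}  orig:{}
  cell(0,2) baa: {S}
  cell(1,3) aab: ∅
  cell(0,3) baab: {S}

Original NTs in T[0,3] deriving "baab": ["S"]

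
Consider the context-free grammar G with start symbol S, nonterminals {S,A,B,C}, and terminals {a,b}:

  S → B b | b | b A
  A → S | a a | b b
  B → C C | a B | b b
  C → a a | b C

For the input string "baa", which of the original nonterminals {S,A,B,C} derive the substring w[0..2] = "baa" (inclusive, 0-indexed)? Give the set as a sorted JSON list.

Convert to CNF:
  S -> B T0 | T0 A | b
  A -> B T0 | T0 A | T0 T0 | T1 T1 | b
  B -> C C | T0 T0 | T1 B
  C -> T0 C | T1 T1
  T0 -> b
  T1 -> a

CYK fill (cells [i..j] with 0 ≤ i ≤ j ≤ 2 only):
  cell(0,0) b: {A,S,T0}  orig:{A,S}
  cell(1,1) a: {T1}  orig:{}
  cell(2,2) a: {T1}  orig:{}
  cell(0,1) ba: ∅
  cell(1,2) aa: {A,C}
  cell(0,2) baa: {A,C,S}

Original NTs in T[0,2] deriving "baa": ["A", "C", "S"]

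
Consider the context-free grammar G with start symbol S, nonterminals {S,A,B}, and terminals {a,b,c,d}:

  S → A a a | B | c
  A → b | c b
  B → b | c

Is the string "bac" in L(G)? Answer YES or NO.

Convert to CNF:
  S -> A X3 | b | c
  A -> T0 T1 | b
  B -> b | c
  T0 -> c
  T1 -> b
  T2 -> a
  X3 -> T2 T2

CYK table (by increasing span):
  T[0,0] 'b' = {A,B,S,T1}  orig:{A,B,S}
  T[1,1] 'a' = {T2}  orig:{}
  T[2,2] 'c' = {B,S,T0}  orig:{B,S}
  T[0,1] 'ba' = ∅
  T[1,2] 'ac' = ∅
  T[0,2] 'bac' = ∅

S ∉ T[0,2] ⇒ NO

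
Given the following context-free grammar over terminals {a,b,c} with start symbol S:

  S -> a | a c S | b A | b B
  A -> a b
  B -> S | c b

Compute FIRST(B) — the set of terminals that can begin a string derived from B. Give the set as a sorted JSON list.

Compute FIRST by fixpoint:
round 1:
  A via A→a b: +{a}
  B via B→c b: +{c}
  S via S→a: +{a}
  S via S→b A: +{b}
  FIRST[S]={a,b}  FIRST[A]={a}  FIRST[B]={c}
round 2:
  B via B→S: +{a,b}
  FIRST[S]={a,b}  FIRST[A]={a}  FIRST[B]={a,b,c}
round 3: (no change)
  FIRST[S]={a,b}  FIRST[A]={a}  FIRST[B]={a,b,c}

FIRST(B) = ["a", "b", "c"]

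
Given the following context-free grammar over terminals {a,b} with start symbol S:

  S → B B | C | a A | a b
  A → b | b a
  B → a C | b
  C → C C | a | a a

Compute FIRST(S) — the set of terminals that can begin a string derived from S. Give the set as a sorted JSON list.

FIRST sets, iterate to fixpoint:
[1]
  A via A→b: +{b}
  B via B→a C: +{a}
  B via B→b: +{b}
  C via C→a: +{a}
  S via S→B B: +{a,b}
  S: {a,b}  A: {b}  B: {a,b}  C: {a}
[2] done
  S: {a,b}  A: {b}  B: {a,b}  C: {a}

FIRST(S) = ["a", "b"]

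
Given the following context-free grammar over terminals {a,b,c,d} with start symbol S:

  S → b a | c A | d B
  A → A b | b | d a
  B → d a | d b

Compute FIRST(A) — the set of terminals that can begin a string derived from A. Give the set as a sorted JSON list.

Compute FIRST by fixpoint:
[1]
  A via A→b: +{b}
  A via A→d a: +{d}
  B via B→d a: +{d}
  S via S→b a: +{b}
  S via S→c A: +{c}
  S via S→d B: +{d}
  S: {b,c,d}  A: {b,d}  B: {d}
[2] — fixpoint
  S: {b,c,d}  A: {b,d}  B: {d}

FIRST(A) = ["b", "d"]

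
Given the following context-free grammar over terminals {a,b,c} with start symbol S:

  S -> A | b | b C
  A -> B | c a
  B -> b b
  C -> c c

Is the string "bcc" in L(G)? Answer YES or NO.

CNF form of G:
  S -> T0 C | T0 T0 | T1 T2 | b
  A -> T0 T0 | T1 T2
  B -> T0 T0
  C -> T1 T1
  T0 -> b
  T1 -> c
  T2 -> a

CYK fill:
  [0..0]={S,T0}  "b"  orig:{S}
  [1..1]={T1}  "c"  orig:{}
  [2..2]={T1}  "c"  orig:{}
  [0..1]=∅  "bc"
  [1..2]={C}  "cc"
  [0..2]={S}  "bcc"

S ∈ T[0,2] ⇒ YES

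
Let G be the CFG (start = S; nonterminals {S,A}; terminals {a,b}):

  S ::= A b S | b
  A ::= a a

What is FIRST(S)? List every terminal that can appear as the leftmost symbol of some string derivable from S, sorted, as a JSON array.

FIRST iteration:
round 1:
  A via A→a a: +{a}
  S via S→A b S: +{a}
  S via S→b: +{b}
  FIRST[S]={a,b}  FIRST[A]={a}
round 2: — fixpoint
  FIRST[S]={a,b}  FIRST[A]={a}

FIRST(S) = ["a", "b"]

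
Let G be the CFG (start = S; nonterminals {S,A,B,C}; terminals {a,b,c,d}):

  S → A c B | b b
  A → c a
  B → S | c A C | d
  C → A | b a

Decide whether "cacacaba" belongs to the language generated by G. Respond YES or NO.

Convert to CNF:
  S -> A X5 | T2 T2
  A -> T0 T1
  B -> A X3 | T0 X4 | T2 T2 | d
  C -> T0 T1 | T2 T1
  T0 -> c
  T1 -> a
  T2 -> b
  X3 -> T0 B
  X4 -> A C
  X5 -> T0 B

CYK fill:
  [0..0]={T0}  "c"  orig:{}
  [1..1]={T1}  "a"  orig:{}
  [2..2]={T0}  "c"  orig:{}
  [3..3]={T1}  "a"  orig:{}
  [4..4]={T0}  "c"  orig:{}
  [5..5]={T1}  "a"  orig:{}
  [6..6]={T2}  "b"  orig:{}
  [7..7]={T1}  "a"  orig:{}
  [0..1]={A,C}  "ca"
  [1..2]=∅  "ac"
  [2..3]={A,C}  "ca"
  [3..4]=∅  "ac"
  [4..5]={A,C}  "ca"
  [5..6]=∅  "ab"
  [6..7]={C}  "ba"
  [0..2]=∅  "cac"
  [1..3]=∅  "aca"
  [2..4]=∅  "cac"
  [3..5]=∅  "aca"
  [4..6]=∅  "cab"
  [5..7]=∅  "aba"
  [0..3]={X4}  "caca"  orig:{}
  [1..4]=∅  "acac"
  [2..5]={X4}  "caca"  orig:{}
  [3..6]=∅  "acab"
  [4..7]={X4}  "caba"  orig:{}
  [0..4]=∅  "cacac"
  [1..5]=∅  "acaca"
  [2..6]=∅  "cacab"
  [3..7]=∅  "acaba"
  [0..5]=∅  "cacaca"
  [1..6]=∅  "acacab"
  [2..7]=∅  "cacaba"
  [0..6]=∅  "cacacab"
  [1..7]=∅  "acacaba"
  [0..7]=∅  "cacacaba"

S ∉ T[0,7] ⇒ NO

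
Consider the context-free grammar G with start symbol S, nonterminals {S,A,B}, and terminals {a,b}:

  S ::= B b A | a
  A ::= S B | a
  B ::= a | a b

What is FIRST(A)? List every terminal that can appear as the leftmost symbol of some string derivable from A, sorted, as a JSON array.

Compute FIRST by fixpoint:
round 1:
  A via A→a: +{a}
  B via B→a: +{a}
  S via S→B b A: +{a}
  FIRST[S]={a}  FIRST[A]={a}  FIRST[B]={a}
round 2: — fixpoint
  FIRST[S]={a}  FIRST[A]={a}  FIRST[B]={a}

FIRST(A) = ["a"]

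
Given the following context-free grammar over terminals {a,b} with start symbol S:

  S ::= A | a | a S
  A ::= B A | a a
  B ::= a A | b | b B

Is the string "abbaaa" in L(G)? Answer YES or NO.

CNF form of G:
  S -> B A | T0 S | T0 T0 | a
  A -> B A | T0 T0
  B -> T0 A | T1 B | b
  T0 -> a
  T1 -> b

CYK table (by increasing span):
  T[0,0] 'a' = {S,T0}  orig:{S}
  T[1,1] 'b' = {B,T1}  orig:{B}
  T[2,2] 'b' = {B,T1}  orig:{B}
  T[3,3] 'a' = {S,T0}  orig:{S}
  T[4,4] 'a' = {S,T0}  orig:{S}
  T[5,5] 'a' = {S,T0}  orig:{S}
  T[0,1] 'ab' = ∅
  T[1,2] 'bb' = {B}
  T[2,3] 'ba' = ∅
  T[3,4] 'aa' = {A,S}
  T[4,5] 'aa' = {A,S}
  T[0,2] 'abb' = ∅
  T[1,3] 'bba' = ∅
  T[2,4] 'baa' = {A,S}
  T[3,5] 'aaa' = {B,S}
  T[0,3] 'abba' = ∅
  T[1,4] 'bbaa' = {A,S}
  T[2,5] 'baaa' = {B}
  T[0,4] 'abbaa' = {B,S}
  T[1,5] 'bbaaa' = {B}
  T[0,5] 'abbaaa' = ∅

S ∉ T[0,5] ⇒ NO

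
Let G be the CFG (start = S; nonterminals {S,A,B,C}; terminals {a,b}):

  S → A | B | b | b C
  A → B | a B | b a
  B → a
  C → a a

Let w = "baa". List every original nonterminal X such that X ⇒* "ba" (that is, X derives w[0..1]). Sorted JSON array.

Convert to CNF:
  S -> T0 B | T1 C | T1 T0 | a | b
  A -> T0 B | T1 T0 | a
  B -> a
  C -> T0 T0
  T0 -> a
  T1 -> b

CYK table (by increasing span), restricted to cells inside w[0..1]:
  T[0,0] 'b' = {S,T1}  orig:{S}
  T[1,1] 'a' = {A,B,S,T0}  orig:{A,B,S}
  T[0,1] 'ba' = {A,S}

Original NTs in T[0,1] deriving "ba": ["A", "S"]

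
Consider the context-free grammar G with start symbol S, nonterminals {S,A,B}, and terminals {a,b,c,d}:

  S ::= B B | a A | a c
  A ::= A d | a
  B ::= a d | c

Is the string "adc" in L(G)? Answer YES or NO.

Convert to CNF:
  S -> B B | T1 A | T1 T2
  A -> A T0 | a
  B -> T1 T0 | c
  T0 -> d
  T1 -> a
  T2 -> c

Fill CYK table bottom-up:
  [0..0]={A,T1}  "a"  orig:{A}
  [1..1]={T0}  "d"  orig:{}
  [2..2]={B,T2}  "c"  orig:{B}
  [0..1]={A,B}  "ad"
  [1..2]=∅  "dc"
  [0..2]={S}  "adc"

S ∈ T[0,2] ⇒ YES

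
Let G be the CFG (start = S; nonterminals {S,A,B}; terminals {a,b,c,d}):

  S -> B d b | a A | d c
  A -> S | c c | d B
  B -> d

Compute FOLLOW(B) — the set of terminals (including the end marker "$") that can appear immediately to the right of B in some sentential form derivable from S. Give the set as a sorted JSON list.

FIRST iteration:
[1]
  A via A→c c: +{c}
  A via A→d B: +{d}
  B via B→d: +{d}
  S via S→B d b: +{d}
  S via S→a A: +{a}
  S: {a,d}  A: {c,d}  B: {d}
[2]
  A via A→S: +{a}
  S: {a,d}  A: {a,c,d}  B: {d}
[3] — fixpoint
  S: {a,d}  A: {a,c,d}  B: {d}

FOLLOW iteration:
initialize: $ ∈ FOLLOW(S)
iter 1:
  S→B d b: FOLLOW(B) ⊇ FIRST(d) = {d}; new: +{d}
  S→a A: FOLLOW(A) ⊇ FOLLOW(S) ⊇ {$}; new: +{$}
  FOLLOW[S]={$}  FOLLOW[A]={$}  FOLLOW[B]={d}
iter 2:
  A→d B: FOLLOW(B) ⊇ FOLLOW(A) ⊇ {$}; new: +{$}
  FOLLOW[S]={$}  FOLLOW[A]={$}  FOLLOW[B]={$,d}
iter 3: done
  FOLLOW[S]={$}  FOLLOW[A]={$}  FOLLOW[B]={$,d}

FOLLOW(B) = ["$", "d"]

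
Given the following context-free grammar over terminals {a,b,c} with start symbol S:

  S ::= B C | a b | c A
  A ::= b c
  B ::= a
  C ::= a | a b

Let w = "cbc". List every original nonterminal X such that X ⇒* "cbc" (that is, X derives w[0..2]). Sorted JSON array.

CNF form of G:
  S -> B C | T1 A | T2 T0
  A -> T0 T1
  B -> a
  C -> T2 T0 | a
  T0 -> b
  T1 -> c
  T2 -> a

CYK fill, restricted to cells inside w[0..2]:
  [0..0]={T1}  "c"  orig:{}
  [1..1]={T0}  "b"  orig:{}
  [2..2]={T1}  "c"  orig:{}
  [0..1]=∅  "cb"
  [1..2]={A}  "bc"
  [0..2]={S}  "cbc"

Original NTs in T[0,2] deriving "cbc": ["S"]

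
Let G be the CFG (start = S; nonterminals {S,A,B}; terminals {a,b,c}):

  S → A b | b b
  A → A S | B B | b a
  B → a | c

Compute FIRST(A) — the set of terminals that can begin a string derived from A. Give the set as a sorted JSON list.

FIRST sets, iterate to fixpoint:
pass 1:
  A via A→b a: +{b}
  B via B→a: +{a}
  B via B→c: +{c}
  S via S→A b: +{b}
  FIRST[S]={b}  FIRST[A]={b}  FIRST[B]={a,c}
pass 2:
  A via A→B B: +{a,c}
  S via S→A b: +{a,c}
  FIRST[S]={a,b,c}  FIRST[A]={a,b,c}  FIRST[B]={a,c}
pass 3: — fixpoint
  FIRST[S]={a,b,c}  FIRST[A]={a,b,c}  FIRST[B]={a,c}

FIRST(A) = ["a", "b", "c"]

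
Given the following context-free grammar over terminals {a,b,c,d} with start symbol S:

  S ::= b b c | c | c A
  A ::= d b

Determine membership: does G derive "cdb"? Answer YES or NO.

Convert to CNF:
  S -> T1 X3 | T2 A | c
  A -> T0 T1
  T0 -> d
  T1 -> b
  T2 -> c
  X3 -> T1 T2

CYK fill:
  T[0,0] 'c' = {S,T2}  orig:{S}
  T[1,1] 'd' = {T0}  orig:{}
  T[2,2] 'b' = {T1}  orig:{}
  T[0,1] 'cd' = ∅
  T[1,2] 'db' = {A}
  T[0,2] 'cdb' = {S}

S ∈ T[0,2] ⇒ YES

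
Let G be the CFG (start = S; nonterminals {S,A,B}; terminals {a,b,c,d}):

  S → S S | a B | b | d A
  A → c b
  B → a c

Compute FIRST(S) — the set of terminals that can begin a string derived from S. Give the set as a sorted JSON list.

FIRST iteration:
iter 1:
  A via A→c b: +{c}
  B via B→a c: +{a}
  S via S→a B: +{a}
  S via S→b: +{b}
  S via S→d A: +{d}
  S: {a,b,d}  A: {c}  B: {a}
iter 2: (no change)
  S: {a,b,d}  A: {c}  B: {a}

FIRST(S) = ["a", "b", "d"]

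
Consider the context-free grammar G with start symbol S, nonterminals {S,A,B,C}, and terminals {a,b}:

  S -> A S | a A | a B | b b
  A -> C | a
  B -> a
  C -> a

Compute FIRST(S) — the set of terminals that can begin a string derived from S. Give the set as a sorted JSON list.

Compute FIRST by fixpoint:
iter 1:
  A via A→a: +{a}
  B via B→a: +{a}
  C via C→a: +{a}
  S via S→A S: +{a}
  S via S→b b: +{b}
  FIRST(S)={a,b}  FIRST(A)={a}  FIRST(B)={a}  FIRST(C)={a}
iter 2: (stable)
  FIRST(S)={a,b}  FIRST(A)={a}  FIRST(B)={a}  FIRST(C)={a}

FIRST(S) = ["a", "b"]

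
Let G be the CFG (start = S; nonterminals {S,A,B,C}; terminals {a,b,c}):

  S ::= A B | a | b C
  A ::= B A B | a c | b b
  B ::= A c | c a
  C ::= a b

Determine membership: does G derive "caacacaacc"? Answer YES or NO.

CNF form of G:
  S -> A B | T2 C | a
  A -> B X3 | T0 T1 | T2 T2
  B -> A T1 | T1 T0
  C -> T0 T2
  T0 -> a
  T1 -> c
  T2 -> b
  X3 -> A B

Fill CYK table bottom-up:
  T[0,0] 'c' = {T1}  orig:{}
  T[1,1] 'a' = {S,T0}  orig:{S}
  T[2,2] 'a' = {S,T0}  orig:{S}
  T[3,3] 'c' = {T1}  orig:{}
  T[4,4] 'a' = {S,T0}  orig:{S}
  T[5,5] 'c' = {T1}  orig:{}
  T[6,6] 'a' = {S,T0}  orig:{S}
  T[7,7] 'a' = {S,T0}  orig:{S}
  T[8,8] 'c' = {T1}  orig:{}
  T[9,9] 'c' = {T1}  orig:{}
  T[0,1] 'ca' = {B}
  T[1,2] 'aa' = ∅
  T[2,3] 'ac' = {A}
  T[3,4] 'ca' = {B}
  T[4,5] 'ac' = {A}
  T[5,6] 'ca' = {B}
  T[6,7] 'aa' = ∅
  T[7,8] 'ac' = {A}
  T[8,9] 'cc' = ∅
  T[0,2] 'caa' = ∅
  T[1,3] 'aac' = ∅
  T[2,4] 'aca' = ∅
  T[3,5] 'cac' = ∅
  T[4,6] 'aca' = ∅
  T[5,7] 'caa' = ∅
  T[6,8] 'aac' = ∅
  T[7,9] 'acc' = {B}
  T[0,3] 'caac' = ∅
  T[1,4] 'aaca' = ∅
  T[2,5] 'acac' = ∅
  T[3,6] 'caca' = ∅
  T[4,7] 'acaa' = ∅
  T[5,8] 'caac' = ∅
  T[6,9] 'aacc' = ∅
  T[0,4] 'caaca' = ∅
  T[1,5] 'aacac' = ∅
  T[2,6] 'acaca' = ∅
  T[3,7] 'cacaa' = ∅
  T[4,8] 'acaac' = ∅
  T[5,9] 'caacc' = ∅
  T[0,5] 'caacac' = ∅
  T[1,6] 'aacaca' = ∅
  T[2,7] 'acacaa' = ∅
  T[3,8] 'cacaac' = ∅
  T[4,9] 'acaacc' = ∅
  T[0,6] 'caacaca' = ∅
  T[1,7] 'aacacaa' = ∅
  T[2,8] 'acacaac' = ∅
  T[3,9] 'cacaacc' = ∅
  T[0,7] 'caacacaa' = ∅
  T[1,8] 'aacacaac' = ∅
  T[2,9] 'acacaacc' = ∅
  T[0,8] 'caacacaac' = ∅
  T[1,9] 'aacacaacc' = ∅
  T[0,9] 'caacacaacc' = ∅

S ∉ T[0,9] ⇒ NO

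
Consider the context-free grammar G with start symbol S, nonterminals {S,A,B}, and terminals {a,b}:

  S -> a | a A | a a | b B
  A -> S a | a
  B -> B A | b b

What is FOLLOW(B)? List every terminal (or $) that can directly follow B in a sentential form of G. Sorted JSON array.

FIRST sets, iterate to fixpoint:
iter 1:
  A via A→a: +{a}
  B via B→b b: +{b}
  S via S→a: +{a}
  S via S→b B: +{b}
  S: {a,b}  A: {a}  B: {b}
iter 2:
  A via A→S a: +{b}
  S: {a,b}  A: {a,b}  B: {b}
iter 3: (no change)
  S: {a,b}  A: {a,b}  B: {b}

FOLLOW sets:
initialize: $ ∈ FOLLOW(S)
iter 1:
  A→S a: FOLLOW(S) ⊇ FIRST(a) = {a}; new: +{a}
  B→B A: FOLLOW(B) ⊇ FIRST(A) = {a,b}; new: +{a,b}
  B→B A: FOLLOW(A) ⊇ FOLLOW(B) ⊇ {a,b}; new: +{a,b}
  S→a A: FOLLOW(A) ⊇ FOLLOW(S) ⊇ {$,a}; new: +{$}
  S→b B: FOLLOW(B) ⊇ FOLLOW(S) ⊇ {$,a}; new: +{$}
  FOLLOW[S]={$,a}  FOLLOW[A]={$,a,b}  FOLLOW[B]={$,a,b}
iter 2: (no change)
  FOLLOW[S]={$,a}  FOLLOW[A]={$,a,b}  FOLLOW[B]={$,a,b}

FOLLOW(B) = ["$", "a", "b"]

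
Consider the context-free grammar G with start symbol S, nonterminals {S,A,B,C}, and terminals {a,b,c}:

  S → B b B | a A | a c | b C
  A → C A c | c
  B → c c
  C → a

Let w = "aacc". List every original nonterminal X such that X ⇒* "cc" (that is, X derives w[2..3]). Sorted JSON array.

CNF form of G:
  S -> B X4 | T1 C | T2 A | T2 T0
  A -> C X3 | c
  B -> T0 T0
  C -> a
  T0 -> c
  T1 -> b
  T2 -> a
  X3 -> A T0
  X4 -> T1 B

Fill CYK table bottom-up (cells [i..j] with 2 ≤ i ≤ j ≤ 3 only):
  [2..2]={A,T0}  "c"  orig:{A}
  [3..3]={A,T0}  "c"  orig:{A}
  [2..3]={B,X3}  "cc"  orig:{B}

Original NTs in T[2,3] deriving "cc": ["B"]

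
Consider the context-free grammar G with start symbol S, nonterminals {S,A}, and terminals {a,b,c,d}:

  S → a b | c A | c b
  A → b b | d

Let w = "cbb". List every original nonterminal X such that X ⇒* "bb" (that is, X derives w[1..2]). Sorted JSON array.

Convert to CNF:
  S -> T1 T0 | T2 A | T2 T0
  A -> T0 T0 | d
  T0 -> b
  T1 -> a
  T2 -> c

CYK table (by increasing span), restricted to cells inside w[1..2]:
  T[1,1] 'b' = {T0}  orig:{}
  T[2,2] 'b' = {T0}  orig:{}
  T[1,2] 'bb' = {A}

Original NTs in T[1,2] deriving "bb": ["A"]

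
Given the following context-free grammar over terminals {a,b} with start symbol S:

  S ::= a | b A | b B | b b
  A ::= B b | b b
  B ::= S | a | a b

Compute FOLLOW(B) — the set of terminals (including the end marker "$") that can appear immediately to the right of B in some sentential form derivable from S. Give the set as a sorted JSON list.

Compute FIRST by fixpoint:
iter 1:
  A via A→b b: +{b}
  B via B→a: +{a}
  S via S→a: +{a}
  S via S→b A: +{b}
  FIRST(S)={a,b}  FIRST(A)={b}  FIRST(B)={a}
iter 2:
  A via A→B b: +{a}
  B via B→S: +{b}
  FIRST(S)={a,b}  FIRST(A)={a,b}  FIRST(B)={a,b}
iter 3: — fixpoint
  FIRST(S)={a,b}  FIRST(A)={a,b}  FIRST(B)={a,b}

Compute FOLLOW by fixpoint:
seed FOLLOW(S) with $
pass 1:
  A→B b: FOLLOW(B) ⊇ FIRST(b) = {b}; new: +{b}
  B→S: FOLLOW(S) ⊇ FOLLOW(B) ⊇ {b}; new: +{b}
  S→b A: FOLLOW(A) ⊇ FOLLOW(S) ⊇ {$,b}; new: +{$,b}
  S→b B: FOLLOW(B) ⊇ FOLLOW(S) ⊇ {$,b}; new: +{$}
  S: {$,b}  A: {$,b}  B: {$,b}
pass 2: — fixpoint
  S: {$,b}  A: {$,b}  B: {$,b}

FOLLOW(B) = ["$", "b"]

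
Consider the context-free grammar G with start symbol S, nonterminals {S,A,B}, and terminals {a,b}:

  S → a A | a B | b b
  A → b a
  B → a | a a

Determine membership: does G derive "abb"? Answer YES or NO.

Convert to CNF:
  S -> T0 T0 | T1 A | T1 B
  A -> T0 T1
  B -> T1 T1 | a
  T0 -> b
  T1 -> a

CYK table (by increasing span):
  T[0,0] 'a' = {B,T1}  orig:{B}
  T[1,1] 'b' = {T0}  orig:{}
  T[2,2] 'b' = {T0}  orig:{}
  T[0,1] 'ab' = ∅
  T[1,2] 'bb' = {S}
  T[0,2] 'abb' = ∅

S ∉ T[0,2] ⇒ NO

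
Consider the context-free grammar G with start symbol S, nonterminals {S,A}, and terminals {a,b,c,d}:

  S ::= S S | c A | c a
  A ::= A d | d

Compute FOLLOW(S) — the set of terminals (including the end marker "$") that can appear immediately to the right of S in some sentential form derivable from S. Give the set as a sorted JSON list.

FIRST iteration:
round 1:
  A via A→d: +{d}
  S via S→c A: +{c}
  FIRST[S]={c}  FIRST[A]={d}
round 2: — fixpoint
  FIRST[S]={c}  FIRST[A]={d}

Compute FOLLOW by fixpoint:
initialize: $ ∈ FOLLOW(S)
pass 1:
  A→A d: FOLLOW(A) ⊇ FIRST(d) = {d}; new: +{d}
  S→S S: FOLLOW(S) ⊇ FIRST(S) = {c}; new: +{c}
  S→c A: FOLLOW(A) ⊇ FOLLOW(S) ⊇ {$,c}; new: +{$,c}
  FOLLOW(S)={$,c}  FOLLOW(A)={$,c,d}
pass 2: — fixpoint
  FOLLOW(S)={$,c}  FOLLOW(A)={$,c,d}

FOLLOW(S) = ["$", "c"]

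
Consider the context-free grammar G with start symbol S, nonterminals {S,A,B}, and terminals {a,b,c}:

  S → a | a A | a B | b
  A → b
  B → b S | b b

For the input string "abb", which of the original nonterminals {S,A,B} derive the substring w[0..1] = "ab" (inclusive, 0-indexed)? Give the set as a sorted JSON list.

Convert to CNF:
  S -> T1 A | T1 B | a | b
  A -> b
  B -> T0 S | T0 T0
  T0 -> b
  T1 -> a

Fill CYK table bottom-up (cells [i..j] with 0 ≤ i ≤ j ≤ 1 only):
  [0..0]={S,T1}  "a"  orig:{S}
  [1..1]={A,S,T0}  "b"  orig:{A,S}
  [0..1]={S}  "ab"

Original NTs in T[0,1] deriving "ab": ["S"]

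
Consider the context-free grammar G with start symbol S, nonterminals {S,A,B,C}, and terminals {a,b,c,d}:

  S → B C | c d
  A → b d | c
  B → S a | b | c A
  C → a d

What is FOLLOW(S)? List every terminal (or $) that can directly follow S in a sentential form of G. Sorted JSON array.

FIRST iteration:
round 1:
  A via A→b d: +{b}
  A via A→c: +{c}
  B via B→b: +{b}
  B via B→c A: +{c}
  C via C→a d: +{a}
  S via S→B C: +{b,c}
  S: {b,c}  A: {b,c}  B: {b,c}  C: {a}
round 2: — fixpoint
  S: {b,c}  A: {b,c}  B: {b,c}  C: {a}

FOLLOW sets:
initialize: $ ∈ FOLLOW(S)
iter 1:
  B→S a: FOLLOW(S) ⊇ FIRST(a) = {a}; new: +{a}
  S→B C: FOLLOW(B) ⊇ FIRST(C) = {a}; new: +{a}
  S→B C: FOLLOW(C) ⊇ FOLLOW(S) ⊇ {$,a}; new: +{$,a}
  FOLLOW[S]={$,a}  FOLLOW[A]={}  FOLLOW[B]={a}  FOLLOW[C]={$,a}
iter 2:
  B→c A: FOLLOW(A) ⊇ FOLLOW(B) ⊇ {a}; new: +{a}
  FOLLOW[S]={$,a}  FOLLOW[A]={a}  FOLLOW[B]={a}  FOLLOW[C]={$,a}
iter 3: — fixpoint
  FOLLOW[S]={$,a}  FOLLOW[A]={a}  FOLLOW[B]={a}  FOLLOW[C]={$,a}

FOLLOW(S) = ["$", "a"]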